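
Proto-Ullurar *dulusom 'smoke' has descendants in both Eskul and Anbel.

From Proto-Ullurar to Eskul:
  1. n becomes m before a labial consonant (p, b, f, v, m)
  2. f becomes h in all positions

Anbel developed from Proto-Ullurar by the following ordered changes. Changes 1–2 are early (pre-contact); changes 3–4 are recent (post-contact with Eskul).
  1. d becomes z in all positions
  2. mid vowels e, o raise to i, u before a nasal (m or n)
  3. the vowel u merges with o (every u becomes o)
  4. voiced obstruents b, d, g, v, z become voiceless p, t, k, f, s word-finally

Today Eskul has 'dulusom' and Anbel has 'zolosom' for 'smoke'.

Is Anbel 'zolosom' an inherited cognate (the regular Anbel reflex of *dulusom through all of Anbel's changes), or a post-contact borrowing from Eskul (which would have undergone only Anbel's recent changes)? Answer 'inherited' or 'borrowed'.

If inherited, *dulusom would pass through all of Anbel's changes:
Anbel: *dulusom
  dulusom → zulusom   [unconditioned shift]
  zulusom → zulusum   [pre-nasal raising]
  zulusum → zolosom   [vowel merger]
  zolosom (rule 4 does not apply)
  giving Anbel zolosom.
If borrowed from Eskul 'dulusom' after the early changes, it would undergo only the recent ones:
  rule 3 (vowel merger): dulusom → dolosom
  rule 4 (final devoicing): no change (dolosom)
  ⇒ as a loan: dolosom
Anbel 'zolosom' matches the inherited outcome exactly, so it is an inherited cognate, not a loan.

inherited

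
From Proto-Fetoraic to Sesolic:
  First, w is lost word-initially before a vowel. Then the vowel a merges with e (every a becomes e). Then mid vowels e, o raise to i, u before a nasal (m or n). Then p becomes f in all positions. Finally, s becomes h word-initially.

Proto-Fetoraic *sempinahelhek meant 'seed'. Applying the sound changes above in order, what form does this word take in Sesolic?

Sesolic: start from *sempinahelhek.
  rule 1: no change — sempinahelhek
  rule 2 (vowel merger): sempinahelhek → sempinehelhek
  rule 3 (pre-nasal raising): sempinehelhek → simpinehelhek
  rule 4 (unconditioned shift): simpinehelhek → simfinehelhek
  rule 5 (debuccalisation): simfinehelhek → himfinehelhek
  ⇒ Sesolic himfinehelhek

himfinehelhek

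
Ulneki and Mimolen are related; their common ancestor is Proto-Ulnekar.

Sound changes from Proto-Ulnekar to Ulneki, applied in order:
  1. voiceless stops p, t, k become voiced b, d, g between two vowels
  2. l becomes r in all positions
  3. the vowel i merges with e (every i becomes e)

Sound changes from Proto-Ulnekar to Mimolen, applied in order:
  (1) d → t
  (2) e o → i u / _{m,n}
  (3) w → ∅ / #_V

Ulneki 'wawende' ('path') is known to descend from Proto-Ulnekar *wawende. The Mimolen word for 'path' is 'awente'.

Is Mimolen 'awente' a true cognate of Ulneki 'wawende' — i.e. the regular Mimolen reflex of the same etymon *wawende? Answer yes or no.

Derive the expected Mimolen reflex of *wawende:
Mimolen: start from *wawende.
  rule 1 (unconditioned shift): wawende → wawente
  rule 2 (pre-nasal raising): wawente → wawinte
  rule 3 (glide loss): wawinte → awinte
  ⇒ Mimolen awinte
The regular Mimolen reflex would be 'awinte', but the attested form is 'awente'. The correspondence is irregular, so they are not cognates (the Mimolen form has a different source).

no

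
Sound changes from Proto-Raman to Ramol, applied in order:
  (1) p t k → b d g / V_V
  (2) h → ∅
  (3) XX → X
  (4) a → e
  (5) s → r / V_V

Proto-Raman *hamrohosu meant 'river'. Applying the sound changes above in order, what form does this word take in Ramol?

emroru

Ramol: *hamrohosu
  hamrohosu (rule 1 does not apply)
  hamrohosu → amroosu   [h-loss]
  amroosu → amrosu   [degemination]
  amrosu → emrosu   [vowel merger]
  emrosu → emroru   [rhotacism]
  giving Ramol emroru.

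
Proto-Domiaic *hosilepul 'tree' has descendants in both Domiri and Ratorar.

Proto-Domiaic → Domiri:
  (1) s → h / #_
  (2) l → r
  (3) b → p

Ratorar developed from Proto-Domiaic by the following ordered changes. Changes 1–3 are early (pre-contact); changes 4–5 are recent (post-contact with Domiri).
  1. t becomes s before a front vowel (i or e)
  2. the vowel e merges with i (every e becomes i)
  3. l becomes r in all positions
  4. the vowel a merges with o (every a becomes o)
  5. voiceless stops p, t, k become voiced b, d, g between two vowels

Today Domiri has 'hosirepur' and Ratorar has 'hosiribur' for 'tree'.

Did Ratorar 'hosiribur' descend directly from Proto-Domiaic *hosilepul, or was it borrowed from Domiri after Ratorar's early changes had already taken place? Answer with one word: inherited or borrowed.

If inherited, *hosilepul would pass through all of Ratorar's changes:
Ratorar: *hosilepul > hosilipul > hosiripur > hosiribur  (by vowel merger, unconditioned shift, intervocalic voicing)
If borrowed from Domiri 'hosirepur' after the early changes, it would undergo only the recent ones:
  rule 4 (vowel merger): no change (hosirepur)
  rule 5 (intervocalic voicing): hosirepur → hosirebur
  ⇒ as a loan: hosirebur
Ratorar 'hosiribur' matches the inherited outcome exactly, so it is an inherited cognate, not a loan.

inherited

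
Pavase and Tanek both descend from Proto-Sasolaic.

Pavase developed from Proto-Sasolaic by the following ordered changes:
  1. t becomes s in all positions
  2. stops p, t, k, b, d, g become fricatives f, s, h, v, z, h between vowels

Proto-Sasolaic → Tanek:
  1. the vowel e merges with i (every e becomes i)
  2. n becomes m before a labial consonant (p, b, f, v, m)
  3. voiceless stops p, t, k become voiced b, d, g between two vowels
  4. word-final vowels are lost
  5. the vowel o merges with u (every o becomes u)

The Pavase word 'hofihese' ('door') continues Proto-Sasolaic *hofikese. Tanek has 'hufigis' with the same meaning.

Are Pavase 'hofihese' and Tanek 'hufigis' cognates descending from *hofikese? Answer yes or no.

Derive the expected Tanek reflex of *hofikese:
Tanek: start from *hofikese.
  rule 1 (vowel merger): hofikese → hofikisi
  rule 2: no change — hofikisi
  rule 3 (intervocalic voicing): hofikisi → hofigisi
  rule 4 (apocope): hofigisi → hofigis
  rule 5 (vowel merger): hofigis → hufigis
  ⇒ Tanek hufigis
Tanek 'hufigis' matches the regular reflex exactly, so the pair is cognate.

yes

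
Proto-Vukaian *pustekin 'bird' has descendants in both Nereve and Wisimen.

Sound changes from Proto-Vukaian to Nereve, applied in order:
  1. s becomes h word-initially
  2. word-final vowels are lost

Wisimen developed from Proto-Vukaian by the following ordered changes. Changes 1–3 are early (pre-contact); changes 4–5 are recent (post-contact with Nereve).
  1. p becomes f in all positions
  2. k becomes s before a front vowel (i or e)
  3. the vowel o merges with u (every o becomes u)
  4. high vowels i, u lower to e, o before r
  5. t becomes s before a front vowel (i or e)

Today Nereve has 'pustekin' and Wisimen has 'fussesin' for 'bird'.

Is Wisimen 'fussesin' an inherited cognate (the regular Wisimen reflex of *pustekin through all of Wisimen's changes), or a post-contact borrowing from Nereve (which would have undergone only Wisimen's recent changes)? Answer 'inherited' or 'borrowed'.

inherited

If inherited, *pustekin would pass through all of Wisimen's changes:
Wisimen: start from *pustekin.
  rule 1 (unconditioned shift): pustekin → fustekin
  rule 2 (palatalisation): fustekin → fustesin
  rule 3: no change — fustesin
  rule 4: no change — fustesin
  rule 5 (palatalisation): fustesin → fussesin
  ⇒ Wisimen fussesin
If borrowed from Nereve 'pustekin' after the early changes, it would undergo only the recent ones:
  rule 4 (pre-rhotic lowering): no change (pustekin)
  rule 5 (palatalisation): pustekin → pussekin
  ⇒ as a loan: pussekin
Wisimen 'fussesin' matches the inherited outcome exactly, so it is an inherited cognate, not a loan.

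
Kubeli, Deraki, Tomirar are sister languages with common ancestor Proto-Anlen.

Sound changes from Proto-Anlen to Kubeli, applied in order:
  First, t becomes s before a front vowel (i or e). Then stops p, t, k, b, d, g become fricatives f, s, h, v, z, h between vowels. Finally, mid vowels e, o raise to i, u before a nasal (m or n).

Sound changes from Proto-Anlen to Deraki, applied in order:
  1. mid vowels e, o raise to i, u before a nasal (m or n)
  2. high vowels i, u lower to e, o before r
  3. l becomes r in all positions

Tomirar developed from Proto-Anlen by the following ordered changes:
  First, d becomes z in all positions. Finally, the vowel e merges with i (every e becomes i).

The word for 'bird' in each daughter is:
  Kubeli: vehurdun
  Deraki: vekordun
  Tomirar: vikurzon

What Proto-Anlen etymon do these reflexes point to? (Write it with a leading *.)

*vekurdon

Position 6: Kubeli has d, Deraki has d, Tomirar has z. Kubeli preserves d here (none of its changes turn any other segment into d), so the proto-segment is *d.
Position 2: Kubeli has e, Deraki has e, Tomirar has i. Kubeli preserves e here (none of its changes turn any other segment into e), so the proto-segment is *e.
Verify the candidate proto-form against each daughter:
Kubeli: *vekurdon
  vekurdon (rule 1 does not apply)
  vekurdon → vehurdon   [intervocalic lenition]
  vehurdon → vehurdun   [pre-nasal raising]
  giving Kubeli vehurdun.
Deraki: *vekurdon
  vekurdon → vekurdun   [pre-nasal raising]
  vekurdun → vekordun   [pre-rhotic lowering]
  vekordun (rule 3 does not apply)
  giving Deraki vekordun.
Tomirar: start from *vekurdon.
  rule 1 (unconditioned shift): vekurdon → vekurzon
  rule 2 (vowel merger): vekurzon → vikurzon
  ⇒ Tomirar vikurzon
Only *vekurdon yields all of Kubeli vehurdun, Deraki vekordun, Tomirar vikurzon.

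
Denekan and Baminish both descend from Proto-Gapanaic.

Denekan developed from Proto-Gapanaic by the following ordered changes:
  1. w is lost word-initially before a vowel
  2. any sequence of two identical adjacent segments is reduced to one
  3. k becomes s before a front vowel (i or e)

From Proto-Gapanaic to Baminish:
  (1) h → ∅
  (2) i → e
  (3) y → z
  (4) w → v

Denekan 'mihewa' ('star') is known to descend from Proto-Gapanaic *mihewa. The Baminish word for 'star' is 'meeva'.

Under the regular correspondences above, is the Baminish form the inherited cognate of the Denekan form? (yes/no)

Derive the expected Baminish reflex of *mihewa:
Baminish: start from *mihewa.
  rule 1 (h-loss): mihewa → miewa
  rule 2 (vowel merger): miewa → meewa
  rule 3: no change — meewa
  rule 4 (unconditioned shift): meewa → meeva
  ⇒ Baminish meeva
Baminish 'meeva' matches the regular reflex exactly, so the pair is cognate.

yes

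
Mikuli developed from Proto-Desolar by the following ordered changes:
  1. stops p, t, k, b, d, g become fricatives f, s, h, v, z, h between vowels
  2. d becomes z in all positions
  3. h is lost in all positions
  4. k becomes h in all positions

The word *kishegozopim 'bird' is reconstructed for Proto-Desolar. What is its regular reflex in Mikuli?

hiseozofim

Mikuli: *kishegozopim
  kishegozopim → kishehozofim   [intervocalic lenition]
  kishehozofim (rule 2 does not apply)
  kishehozofim → kiseozofim   [h-loss]
  kiseozofim → hiseozofim   [unconditioned shift]
  giving Mikuli hiseozofim.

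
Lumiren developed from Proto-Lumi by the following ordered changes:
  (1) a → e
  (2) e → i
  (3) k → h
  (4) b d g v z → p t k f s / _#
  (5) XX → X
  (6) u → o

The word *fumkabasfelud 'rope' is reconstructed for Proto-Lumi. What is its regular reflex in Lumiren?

fomhibisfilot

Lumiren: start from *fumkabasfelud.
  rule 1 (vowel merger): fumkabasfelud → fumkebesfelud
  rule 2 (vowel merger): fumkebesfelud → fumkibisfilud
  rule 3 (unconditioned shift): fumkibisfilud → fumhibisfilud
  rule 4 (final devoicing): fumhibisfilud → fumhibisfilut
  rule 5: no change — fumhibisfilut
  rule 6 (vowel merger): fumhibisfilut → fomhibisfilot
  ⇒ Lumiren fomhibisfilot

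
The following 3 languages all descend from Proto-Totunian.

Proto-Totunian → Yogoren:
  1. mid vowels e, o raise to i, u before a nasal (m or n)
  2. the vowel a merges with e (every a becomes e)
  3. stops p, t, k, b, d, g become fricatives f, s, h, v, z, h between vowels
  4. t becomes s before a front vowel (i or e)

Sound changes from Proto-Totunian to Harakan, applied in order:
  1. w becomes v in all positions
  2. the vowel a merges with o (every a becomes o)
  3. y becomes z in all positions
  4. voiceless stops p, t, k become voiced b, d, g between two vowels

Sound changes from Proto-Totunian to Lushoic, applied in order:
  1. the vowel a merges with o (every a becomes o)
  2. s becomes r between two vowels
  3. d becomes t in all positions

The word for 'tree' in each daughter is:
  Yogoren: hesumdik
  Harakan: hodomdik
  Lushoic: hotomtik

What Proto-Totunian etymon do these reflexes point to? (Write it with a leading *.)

*hatomdik

Position 4: Yogoren has u, Harakan has o, Lushoic has o. Taking the neighbouring segments as reconstructed: Yogoren u could go back to *o or *u; Harakan o could go back to *a or *o; Lushoic o could go back to *a or *o — the one source consistent with every daughter is *o.
Position 2: Yogoren has e, Harakan has o, Lushoic has o. Taking the neighbouring segments as reconstructed: Yogoren e could go back to *a or *e; Harakan o could go back to *a or *o; Lushoic o could go back to *a or *o — the one source consistent with every daughter is *a.
This points to *hatomdik. Verify forward in each daughter:
Yogoren: *hatomdik
  hatomdik → hatumdik   [pre-nasal raising]
  hatumdik → hetumdik   [vowel merger]
  hetumdik → hesumdik   [intervocalic lenition]
  hesumdik (rule 4 does not apply)
  giving Yogoren hesumdik.
Harakan: start from *hatomdik.
  rule 1: no change — hatomdik
  rule 2 (vowel merger): hatomdik → hotomdik
  rule 3: no change — hotomdik
  rule 4 (intervocalic voicing): hotomdik → hodomdik
  ⇒ Harakan hodomdik
Lushoic: start from *hatomdik.
  rule 1 (vowel merger): hatomdik → hotomdik
  rule 2: no change — hotomdik
  rule 3 (unconditioned shift): hotomdik → hotomtik
  ⇒ Lushoic hotomtik
Only *hatomdik yields all of Yogoren hesumdik, Harakan hodomdik, Lushoic hotomtik.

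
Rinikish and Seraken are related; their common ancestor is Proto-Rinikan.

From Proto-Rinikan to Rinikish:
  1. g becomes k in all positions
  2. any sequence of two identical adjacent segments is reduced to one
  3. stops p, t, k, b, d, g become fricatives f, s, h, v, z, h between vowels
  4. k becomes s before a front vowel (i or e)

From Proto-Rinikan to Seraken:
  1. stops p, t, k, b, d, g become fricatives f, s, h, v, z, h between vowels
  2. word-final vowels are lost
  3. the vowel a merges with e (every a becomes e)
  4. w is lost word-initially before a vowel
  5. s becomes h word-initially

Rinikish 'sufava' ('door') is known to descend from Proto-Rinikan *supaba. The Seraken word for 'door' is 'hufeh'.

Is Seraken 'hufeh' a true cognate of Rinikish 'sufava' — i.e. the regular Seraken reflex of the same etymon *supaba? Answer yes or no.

no

Derive the expected Seraken reflex of *supaba:
Seraken: start from *supaba.
  rule 1 (intervocalic lenition): supaba → sufava
  rule 2 (apocope): sufava → sufav
  rule 3 (vowel merger): sufav → sufev
  rule 4: no change — sufev
  rule 5 (debuccalisation): sufev → hufev
  ⇒ Seraken hufev
The regular Seraken reflex would be 'hufev', but the attested form is 'hufeh'. The correspondence is irregular, so they are not cognates (the Seraken form has a different source).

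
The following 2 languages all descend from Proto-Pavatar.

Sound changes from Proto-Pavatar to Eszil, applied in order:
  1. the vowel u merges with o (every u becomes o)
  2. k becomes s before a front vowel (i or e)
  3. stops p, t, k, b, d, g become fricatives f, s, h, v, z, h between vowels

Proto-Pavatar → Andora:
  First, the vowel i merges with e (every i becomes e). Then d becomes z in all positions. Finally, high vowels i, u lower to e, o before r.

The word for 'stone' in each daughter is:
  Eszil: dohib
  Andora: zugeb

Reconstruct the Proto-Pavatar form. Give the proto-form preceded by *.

*dugib

Position 1: Eszil has d, Andora has z. Eszil preserves d here (none of its changes turn any other segment into d), so the proto-segment is *d.
Position 2: Eszil has o, Andora has u. Andora preserves u here (none of its changes turn any other segment into u), so the proto-segment is *u.
Position 3: Eszil has h, Andora has g. Andora preserves g here (none of its changes turn any other segment into g), so the proto-segment is *g.
This points to *dugib. Verify forward in each daughter:
Eszil: *dugib
  dugib → dogib   [vowel merger]
  dogib (rule 2 does not apply)
  dogib → dohib   [intervocalic lenition]
  giving Eszil dohib.
Andora: *dugib
  dugib → dugeb   [vowel merger]
  dugeb → zugeb   [unconditioned shift]
  zugeb (rule 3 does not apply)
  giving Andora zugeb.
No other proto-form is consistent with every reflex, so the reconstruction is *dugib.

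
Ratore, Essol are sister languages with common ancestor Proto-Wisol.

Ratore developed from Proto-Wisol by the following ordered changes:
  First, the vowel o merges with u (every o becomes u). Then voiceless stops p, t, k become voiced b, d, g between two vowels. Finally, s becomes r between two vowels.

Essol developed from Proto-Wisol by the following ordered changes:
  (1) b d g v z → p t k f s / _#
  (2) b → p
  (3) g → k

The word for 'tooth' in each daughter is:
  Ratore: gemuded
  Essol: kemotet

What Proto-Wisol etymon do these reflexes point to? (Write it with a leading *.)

Position 1: Ratore has g, Essol has k. Taking the neighbouring segments as reconstructed: Ratore g can only go back to *g; Essol k could go back to *k or *g — the one source consistent with every daughter is *g.
Position 5: Ratore has d, Essol has t. Taking the neighbouring segments as reconstructed: Ratore d could go back to *t or *d; Essol t can only go back to *t — the one source consistent with every daughter is *t.
This points to *gemoted. Verify forward in each daughter:
Ratore: *gemoted > gemuted > gemuded  (by vowel merger, intervocalic voicing)
Essol: *gemoted
  gemoted → gemotet   [final devoicing]
  gemotet (rule 2 does not apply)
  gemotet → kemotet   [unconditioned shift]
  giving Essol kemotet.
*gemoted is the unique common source.

*gemoted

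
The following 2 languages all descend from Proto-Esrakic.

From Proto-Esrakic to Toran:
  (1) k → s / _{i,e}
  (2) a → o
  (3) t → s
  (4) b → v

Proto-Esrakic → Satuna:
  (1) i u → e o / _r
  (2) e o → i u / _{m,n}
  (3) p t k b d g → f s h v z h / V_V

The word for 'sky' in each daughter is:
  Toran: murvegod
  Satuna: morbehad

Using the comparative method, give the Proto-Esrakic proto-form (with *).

Position 7: Toran has o, Satuna has a. Satuna preserves a here (none of its changes turn any other segment into a), so the proto-segment is *a.
Position 2: Toran has u, Satuna has o. Toran preserves u here (none of its changes turn any other segment into u), so the proto-segment is *u.
This points to *murbegad. Verify forward in each daughter:
Toran: *murbegad > murbegod > murvegod  (by vowel merger, unconditioned shift)
Satuna: *murbegad
  murbegad → morbegad   [pre-rhotic lowering]
  morbegad (rule 2 does not apply)
  morbegad → morbehad   [intervocalic lenition]
  giving Satuna morbehad.
*murbegad is the unique common source.

*murbegad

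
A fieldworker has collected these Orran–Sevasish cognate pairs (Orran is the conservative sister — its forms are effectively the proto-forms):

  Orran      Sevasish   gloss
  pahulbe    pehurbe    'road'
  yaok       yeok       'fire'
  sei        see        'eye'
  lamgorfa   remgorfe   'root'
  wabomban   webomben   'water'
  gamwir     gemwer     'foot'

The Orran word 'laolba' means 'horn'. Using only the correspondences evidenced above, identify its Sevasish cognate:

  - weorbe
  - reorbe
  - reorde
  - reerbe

lamgorfa ~ remgorfe — Orran l corresponds to Sevasish r word-initially before a back vowel.
yaok ~ yeok — Orran a corresponds to Sevasish e after a consonant, before a back vowel.
pahulbe ~ pehurbe — Orran l corresponds to Sevasish r after a vowel, before a labial obstruent.
lamgorfa ~ remgorfe — Orran a corresponds to Sevasish e word-finally.
Applying these to Orran 'laolba':
  laolba → raolba   (l→r word-initially before a back vowel)
  raolba → reolba   (a→e after a consonant, before a back vowel)
  reolba → reorba   (l→r after a vowel, before a labial obstruent)
  reorba → reorbe   (a→e word-finally)
So the Sevasish cognate is 'reorbe'.

reorbe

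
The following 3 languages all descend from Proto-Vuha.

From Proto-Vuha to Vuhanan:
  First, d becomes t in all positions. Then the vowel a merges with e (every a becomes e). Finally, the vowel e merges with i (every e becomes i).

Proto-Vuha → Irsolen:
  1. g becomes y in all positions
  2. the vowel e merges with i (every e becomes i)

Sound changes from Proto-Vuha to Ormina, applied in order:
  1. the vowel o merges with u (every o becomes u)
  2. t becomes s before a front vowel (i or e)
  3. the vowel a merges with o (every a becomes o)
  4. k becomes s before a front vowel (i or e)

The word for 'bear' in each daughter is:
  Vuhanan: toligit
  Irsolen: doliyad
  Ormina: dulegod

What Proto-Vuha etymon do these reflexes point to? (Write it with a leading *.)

*dolegad

Position 2: Vuhanan has o, Irsolen has o, Ormina has u. Vuhanan preserves o here (none of its changes turn any other segment into o), so the proto-segment is *o.
Position 4: Vuhanan has i, Irsolen has i, Ormina has e. Ormina preserves e here (none of its changes turn any other segment into e), so the proto-segment is *e.
This points to *dolegad. Verify forward in each daughter:
Vuhanan: *dolegad
  dolegad → tolegat   [unconditioned shift]
  tolegat → toleget   [vowel merger]
  toleget → toligit   [vowel merger]
  giving Vuhanan toligit.
Irsolen: *dolegad > doleyad > doliyad  (by unconditioned shift, vowel merger)
Ormina: start from *dolegad.
  rule 1 (vowel merger): dolegad → dulegad
  rule 2: no change — dulegad
  rule 3 (vowel merger): dulegad → dulegod
  rule 4: no change — dulegod
  ⇒ Ormina dulegod
No other proto-form is consistent with every reflex, so the reconstruction is *dolegad.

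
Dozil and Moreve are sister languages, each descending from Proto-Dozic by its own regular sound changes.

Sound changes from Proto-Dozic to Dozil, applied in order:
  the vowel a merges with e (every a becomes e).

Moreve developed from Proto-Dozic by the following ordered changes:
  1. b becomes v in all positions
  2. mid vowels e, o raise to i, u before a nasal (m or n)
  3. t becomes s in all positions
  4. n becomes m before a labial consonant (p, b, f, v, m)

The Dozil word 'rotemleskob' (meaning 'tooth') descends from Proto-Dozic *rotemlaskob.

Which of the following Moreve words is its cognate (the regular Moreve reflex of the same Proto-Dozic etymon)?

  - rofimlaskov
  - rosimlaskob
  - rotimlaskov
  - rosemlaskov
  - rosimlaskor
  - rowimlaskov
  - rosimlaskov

Moreve: *rotemlaskob
  rotemlaskob → rotemlaskov   [unconditioned shift]
  rotemlaskov → rotimlaskov   [pre-nasal raising]
  rotimlaskov → rosimlaskov   [unconditioned shift]
  rosimlaskov (rule 4 does not apply)
  giving Moreve rosimlaskov.

rosimlaskov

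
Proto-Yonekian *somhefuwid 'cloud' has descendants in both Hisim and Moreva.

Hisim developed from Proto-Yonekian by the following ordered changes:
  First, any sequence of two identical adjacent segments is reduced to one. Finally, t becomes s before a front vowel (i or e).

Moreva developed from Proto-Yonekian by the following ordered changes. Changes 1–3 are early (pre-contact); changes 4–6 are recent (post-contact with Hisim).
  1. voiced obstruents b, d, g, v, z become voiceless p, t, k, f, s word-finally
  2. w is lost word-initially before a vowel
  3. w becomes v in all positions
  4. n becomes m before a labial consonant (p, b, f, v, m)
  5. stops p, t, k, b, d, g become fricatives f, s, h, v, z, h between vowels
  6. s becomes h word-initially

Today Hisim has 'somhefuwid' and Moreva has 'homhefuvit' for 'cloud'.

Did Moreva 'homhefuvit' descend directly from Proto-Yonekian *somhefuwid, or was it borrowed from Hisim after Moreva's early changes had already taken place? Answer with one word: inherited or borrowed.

If inherited, *somhefuwid would pass through all of Moreva's changes:
Moreva: *somhefuwid > somhefuwit > somhefuvit > homhefuvit  (by final devoicing, unconditioned shift, debuccalisation)
If borrowed from Hisim 'somhefuwid' after the early changes, it would undergo only the recent ones:
  rule 4 (nasal place assimilation): no change (somhefuwid)
  rule 5 (intervocalic lenition): no change (somhefuwid)
  rule 6 (debuccalisation): somhefuwid → homhefuwid
  ⇒ as a loan: homhefuwid
Moreva 'homhefuvit' matches the inherited outcome exactly, so it is an inherited cognate, not a loan.

inherited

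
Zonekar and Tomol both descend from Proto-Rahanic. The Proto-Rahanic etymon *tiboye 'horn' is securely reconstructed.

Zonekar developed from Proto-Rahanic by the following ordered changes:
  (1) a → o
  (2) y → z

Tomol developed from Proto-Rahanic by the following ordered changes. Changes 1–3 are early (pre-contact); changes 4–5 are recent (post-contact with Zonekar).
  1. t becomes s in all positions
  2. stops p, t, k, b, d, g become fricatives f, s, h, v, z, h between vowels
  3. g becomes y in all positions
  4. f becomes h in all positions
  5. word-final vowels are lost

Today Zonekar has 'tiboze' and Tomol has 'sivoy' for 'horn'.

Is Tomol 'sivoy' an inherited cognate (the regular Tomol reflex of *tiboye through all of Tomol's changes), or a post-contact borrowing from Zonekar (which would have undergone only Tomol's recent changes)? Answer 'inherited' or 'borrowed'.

If inherited, *tiboye would pass through all of Tomol's changes:
Tomol: start from *tiboye.
  rule 1 (unconditioned shift): tiboye → siboye
  rule 2 (intervocalic lenition): siboye → sivoye
  rule 3: no change — sivoye
  rule 4: no change — sivoye
  rule 5 (apocope): sivoye → sivoy
  ⇒ Tomol sivoy
If borrowed from Zonekar 'tiboze' after the early changes, it would undergo only the recent ones:
  rule 4 (unconditioned shift): no change (tiboze)
  rule 5 (apocope): tiboze → tiboz
  ⇒ as a loan: tiboz
Tomol 'sivoy' matches the inherited outcome exactly, so it is an inherited cognate, not a loan.

inherited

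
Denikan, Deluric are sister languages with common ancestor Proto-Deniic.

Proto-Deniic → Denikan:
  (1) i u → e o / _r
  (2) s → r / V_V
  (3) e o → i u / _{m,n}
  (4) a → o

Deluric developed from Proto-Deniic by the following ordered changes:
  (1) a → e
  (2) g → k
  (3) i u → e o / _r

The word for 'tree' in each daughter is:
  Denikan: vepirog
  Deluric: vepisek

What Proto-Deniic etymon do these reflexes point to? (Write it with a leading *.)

*vepisag

Position 6: Denikan has o, Deluric has e. Taking the neighbouring segments as reconstructed: Denikan o could go back to *a or *o; Deluric e could go back to *a or *e — the one source consistent with every daughter is *a.
Position 7: Denikan has g, Deluric has k. Denikan preserves g here (none of its changes turn any other segment into g), so the proto-segment is *g.
Position 5: Denikan has r, Deluric has s. Deluric preserves s here (none of its changes turn any other segment into s), so the proto-segment is *s.
Verify the candidate proto-form against each daughter:
Denikan: start from *vepisag.
  rule 1: no change — vepisag
  rule 2 (rhotacism): vepisag → vepirag
  rule 3: no change — vepirag
  rule 4 (vowel merger): vepirag → vepirog
  ⇒ Denikan vepirog
Deluric: *vepisag > vepiseg > vepisek  (by vowel merger, unconditioned shift)
Only *vepisag yields all of Denikan vepirog, Deluric vepisek.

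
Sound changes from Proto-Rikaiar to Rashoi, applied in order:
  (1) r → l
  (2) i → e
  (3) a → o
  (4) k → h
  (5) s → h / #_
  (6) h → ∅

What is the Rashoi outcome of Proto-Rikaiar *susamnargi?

usomnolge

Rashoi: start from *susamnargi.
  rule 1 (unconditioned shift): susamnargi → susamnalgi
  rule 2 (vowel merger): susamnalgi → susamnalge
  rule 3 (vowel merger): susamnalge → susomnolge
  rule 4: no change — susomnolge
  rule 5 (debuccalisation): susomnolge → husomnolge
  rule 6 (h-loss): husomnolge → usomnolge
  ⇒ Rashoi usomnolge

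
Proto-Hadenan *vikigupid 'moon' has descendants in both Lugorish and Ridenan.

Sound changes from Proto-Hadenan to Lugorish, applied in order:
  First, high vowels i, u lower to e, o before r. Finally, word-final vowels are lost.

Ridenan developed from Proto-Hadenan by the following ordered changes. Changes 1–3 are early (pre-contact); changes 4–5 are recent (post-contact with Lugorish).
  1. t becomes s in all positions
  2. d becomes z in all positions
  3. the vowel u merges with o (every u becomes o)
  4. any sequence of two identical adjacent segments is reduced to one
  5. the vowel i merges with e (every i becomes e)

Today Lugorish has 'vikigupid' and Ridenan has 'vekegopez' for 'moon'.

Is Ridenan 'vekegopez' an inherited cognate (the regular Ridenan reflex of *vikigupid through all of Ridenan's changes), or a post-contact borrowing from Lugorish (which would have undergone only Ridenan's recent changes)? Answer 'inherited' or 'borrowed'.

If inherited, *vikigupid would pass through all of Ridenan's changes:
Ridenan: *vikigupid > vikigupiz > vikigopiz > vekegopez  (by unconditioned shift, vowel merger, vowel merger)
If borrowed from Lugorish 'vikigupid' after the early changes, it would undergo only the recent ones:
  rule 4 (degemination): no change (vikigupid)
  rule 5 (vowel merger): vikigupid → vekeguped
  ⇒ as a loan: vekeguped
Ridenan 'vekegopez' matches the inherited outcome exactly, so it is an inherited cognate, not a loan.

inherited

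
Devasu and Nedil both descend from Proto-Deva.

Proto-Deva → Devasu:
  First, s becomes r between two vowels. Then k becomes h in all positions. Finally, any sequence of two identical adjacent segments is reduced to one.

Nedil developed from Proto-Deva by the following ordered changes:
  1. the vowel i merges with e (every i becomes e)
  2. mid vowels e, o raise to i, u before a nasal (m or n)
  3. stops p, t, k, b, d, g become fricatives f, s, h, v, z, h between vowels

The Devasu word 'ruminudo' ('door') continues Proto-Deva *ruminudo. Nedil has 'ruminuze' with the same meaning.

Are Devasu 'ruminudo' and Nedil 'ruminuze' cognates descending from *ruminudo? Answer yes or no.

no

Derive the expected Nedil reflex of *ruminudo:
Nedil: *ruminudo
  ruminudo → rumenudo   [vowel merger]
  rumenudo → ruminudo   [pre-nasal raising]
  ruminudo → ruminuzo   [intervocalic lenition]
  giving Nedil ruminuzo.
The regular Nedil reflex would be 'ruminuzo', but the attested form is 'ruminuze'. The correspondence is irregular, so they are not cognates (the Nedil form has a different source).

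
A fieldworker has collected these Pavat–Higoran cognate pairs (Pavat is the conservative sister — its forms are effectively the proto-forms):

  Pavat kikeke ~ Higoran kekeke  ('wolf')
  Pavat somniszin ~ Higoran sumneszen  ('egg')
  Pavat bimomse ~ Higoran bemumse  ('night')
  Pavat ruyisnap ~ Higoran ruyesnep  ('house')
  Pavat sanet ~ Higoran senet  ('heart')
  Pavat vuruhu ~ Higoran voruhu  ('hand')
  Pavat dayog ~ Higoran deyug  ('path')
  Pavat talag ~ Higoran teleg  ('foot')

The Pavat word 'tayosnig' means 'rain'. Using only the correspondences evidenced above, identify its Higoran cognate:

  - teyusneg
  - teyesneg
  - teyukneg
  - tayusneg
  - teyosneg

dayog ~ deyug, talag ~ teleg — Pavat a corresponds to Higoran e after a consonant, before a consonant other than r, m, n, p, b, f, v.
dayog ~ deyug — Pavat o corresponds to Higoran u after a consonant, before a consonant other than r, m, n, p, b, f, v.
kikeke ~ kekeke, somniszin ~ sumneszen — Pavat i corresponds to Higoran e after a consonant, before a consonant other than r, m, n, p, b, f, v.
Applying these to Pavat 'tayosnig':
  tayosnig → teyosnig   (a→e after a consonant, before a consonant other than r, m, n, p, b, f, v)
  teyosnig → teyusnig   (o→u after a consonant, before a consonant other than r, m, n, p, b, f, v)
  teyusnig → teyusneg   (i→e after a consonant, before a consonant other than r, m, n, p, b, f, v)
So the Higoran cognate is 'teyusneg'.

teyusneg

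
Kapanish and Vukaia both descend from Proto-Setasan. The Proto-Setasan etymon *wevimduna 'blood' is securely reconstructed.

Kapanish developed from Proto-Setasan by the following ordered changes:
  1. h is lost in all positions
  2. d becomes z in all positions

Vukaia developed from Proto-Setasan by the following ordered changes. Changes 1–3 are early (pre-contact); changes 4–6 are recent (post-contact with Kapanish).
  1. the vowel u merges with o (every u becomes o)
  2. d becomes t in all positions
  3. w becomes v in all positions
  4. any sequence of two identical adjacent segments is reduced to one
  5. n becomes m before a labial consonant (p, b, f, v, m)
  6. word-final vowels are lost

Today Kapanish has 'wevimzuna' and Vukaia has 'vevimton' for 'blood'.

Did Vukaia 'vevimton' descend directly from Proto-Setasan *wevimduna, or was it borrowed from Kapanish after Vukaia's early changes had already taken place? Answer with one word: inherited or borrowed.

inherited

If inherited, *wevimduna would pass through all of Vukaia's changes:
Vukaia: start from *wevimduna.
  rule 1 (vowel merger): wevimduna → wevimdona
  rule 2 (unconditioned shift): wevimdona → wevimtona
  rule 3 (unconditioned shift): wevimtona → vevimtona
  rule 4: no change — vevimtona
  rule 5: no change — vevimtona
  rule 6 (apocope): vevimtona → vevimton
  ⇒ Vukaia vevimton
If borrowed from Kapanish 'wevimzuna' after the early changes, it would undergo only the recent ones:
  rule 4 (degemination): no change (wevimzuna)
  rule 5 (nasal place assimilation): no change (wevimzuna)
  rule 6 (apocope): wevimzuna → wevimzun
  ⇒ as a loan: wevimzun
Vukaia 'vevimton' matches the inherited outcome exactly, so it is an inherited cognate, not a loan.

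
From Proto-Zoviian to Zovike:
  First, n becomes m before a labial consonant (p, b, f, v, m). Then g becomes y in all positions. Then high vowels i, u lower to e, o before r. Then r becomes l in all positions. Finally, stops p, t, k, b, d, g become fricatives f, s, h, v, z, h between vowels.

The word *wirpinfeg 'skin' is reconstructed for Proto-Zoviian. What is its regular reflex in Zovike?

welpimfey

Zovike: start from *wirpinfeg.
  rule 1 (nasal place assimilation): wirpinfeg → wirpimfeg
  rule 2 (unconditioned shift): wirpimfeg → wirpimfey
  rule 3 (pre-rhotic lowering): wirpimfey → werpimfey
  rule 4 (unconditioned shift): werpimfey → welpimfey
  rule 5: no change — welpimfey
  ⇒ Zovike welpimfey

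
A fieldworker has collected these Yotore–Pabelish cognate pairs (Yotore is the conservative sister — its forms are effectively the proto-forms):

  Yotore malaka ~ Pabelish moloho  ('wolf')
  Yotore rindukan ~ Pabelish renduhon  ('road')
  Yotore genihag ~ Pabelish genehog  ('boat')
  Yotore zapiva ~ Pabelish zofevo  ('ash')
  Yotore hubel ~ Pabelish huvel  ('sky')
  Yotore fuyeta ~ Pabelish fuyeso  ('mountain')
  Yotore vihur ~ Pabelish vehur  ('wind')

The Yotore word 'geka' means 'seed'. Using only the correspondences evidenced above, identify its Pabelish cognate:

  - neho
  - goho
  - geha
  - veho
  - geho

malaka ~ moloho, rindukan ~ renduhon — Yotore k corresponds to Pabelish h between vowels (before a back vowel).
malaka ~ moloho, zapiva ~ zofevo — Yotore a corresponds to Pabelish o word-finally.
Applying these to Yotore 'geka':
  geka → geha   (k→h between vowels (before a back vowel))
  geha → geho   (a→o word-finally)
So the Pabelish cognate is 'geho'.

geho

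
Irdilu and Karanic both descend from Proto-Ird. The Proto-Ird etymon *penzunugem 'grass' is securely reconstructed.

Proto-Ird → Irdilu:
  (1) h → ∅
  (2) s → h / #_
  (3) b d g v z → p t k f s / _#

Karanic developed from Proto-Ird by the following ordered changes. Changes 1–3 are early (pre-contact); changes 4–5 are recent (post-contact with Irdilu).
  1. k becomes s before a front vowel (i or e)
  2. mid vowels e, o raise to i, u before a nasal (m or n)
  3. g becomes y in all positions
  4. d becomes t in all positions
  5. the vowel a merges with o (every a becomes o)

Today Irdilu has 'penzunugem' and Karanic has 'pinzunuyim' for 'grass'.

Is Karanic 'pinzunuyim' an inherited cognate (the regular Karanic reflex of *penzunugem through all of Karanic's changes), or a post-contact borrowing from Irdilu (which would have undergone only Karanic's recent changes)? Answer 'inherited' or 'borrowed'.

If inherited, *penzunugem would pass through all of Karanic's changes:
Karanic: *penzunugem
  penzunugem (rule 1 does not apply)
  penzunugem → pinzunugim   [pre-nasal raising]
  pinzunugim → pinzunuyim   [unconditioned shift]
  pinzunuyim (rule 4 does not apply)
  pinzunuyim (rule 5 does not apply)
  giving Karanic pinzunuyim.
If borrowed from Irdilu 'penzunugem' after the early changes, it would undergo only the recent ones:
  rule 4 (unconditioned shift): no change (penzunugem)
  rule 5 (vowel merger): no change (penzunugem)
  ⇒ as a loan: penzunugem
Karanic 'pinzunuyim' matches the inherited outcome exactly, so it is an inherited cognate, not a loan.

inherited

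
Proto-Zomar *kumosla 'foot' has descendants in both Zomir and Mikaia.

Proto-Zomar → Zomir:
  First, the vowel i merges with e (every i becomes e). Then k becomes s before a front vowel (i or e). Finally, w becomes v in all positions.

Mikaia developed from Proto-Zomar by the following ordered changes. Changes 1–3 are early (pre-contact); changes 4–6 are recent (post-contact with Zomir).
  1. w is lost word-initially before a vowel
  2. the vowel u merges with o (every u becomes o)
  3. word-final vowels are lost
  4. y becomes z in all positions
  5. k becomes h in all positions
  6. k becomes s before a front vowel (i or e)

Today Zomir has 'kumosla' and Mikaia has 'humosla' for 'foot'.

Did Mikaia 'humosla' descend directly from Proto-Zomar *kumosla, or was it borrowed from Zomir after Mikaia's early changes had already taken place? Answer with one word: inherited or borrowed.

borrowed

If inherited, *kumosla would pass through all of Mikaia's changes:
Mikaia: *kumosla
  kumosla (rule 1 does not apply)
  kumosla → komosla   [vowel merger]
  komosla → komosl   [apocope]
  komosl (rule 4 does not apply)
  komosl → homosl   [unconditioned shift]
  homosl (rule 6 does not apply)
  giving Mikaia homosl.
If borrowed from Zomir 'kumosla' after the early changes, it would undergo only the recent ones:
  rule 4 (unconditioned shift): no change (kumosla)
  rule 5 (unconditioned shift): kumosla → humosla
  rule 6 (palatalisation): no change (humosla)
  ⇒ as a loan: humosla
Mikaia 'humosla' matches the loan outcome 'humosla', not the inherited 'homosl' — it skipped the early Mikaia changes, so it was borrowed from Zomir.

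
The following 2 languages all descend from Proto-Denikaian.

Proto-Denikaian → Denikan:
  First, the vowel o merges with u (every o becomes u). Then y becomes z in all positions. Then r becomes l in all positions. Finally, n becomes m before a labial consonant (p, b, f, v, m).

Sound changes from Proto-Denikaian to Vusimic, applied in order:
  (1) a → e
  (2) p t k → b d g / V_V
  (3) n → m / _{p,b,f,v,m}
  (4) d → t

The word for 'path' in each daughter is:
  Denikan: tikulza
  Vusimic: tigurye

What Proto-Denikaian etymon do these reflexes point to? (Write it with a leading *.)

*tikurya

Position 6: Denikan has z, Vusimic has y. Vusimic preserves y here (none of its changes turn any other segment into y), so the proto-segment is *y.
Position 3: Denikan has k, Vusimic has g. Denikan preserves k here (none of its changes turn any other segment into k), so the proto-segment is *k.
Position 7: Denikan has a, Vusimic has e. Denikan preserves a here (none of its changes turn any other segment into a), so the proto-segment is *a.
Continuing position by position gives *tikurya; check it forward:
Denikan: *tikurya > tikurza > tikulza  (by unconditioned shift, unconditioned shift)
Vusimic: start from *tikurya.
  rule 1 (vowel merger): tikurya → tikurye
  rule 2 (intervocalic voicing): tikurye → tigurye
  rule 3: no change — tigurye
  rule 4: no change — tigurye
  ⇒ Vusimic tigurye
Only *tikurya yields all of Denikan tikulza, Vusimic tigurye.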